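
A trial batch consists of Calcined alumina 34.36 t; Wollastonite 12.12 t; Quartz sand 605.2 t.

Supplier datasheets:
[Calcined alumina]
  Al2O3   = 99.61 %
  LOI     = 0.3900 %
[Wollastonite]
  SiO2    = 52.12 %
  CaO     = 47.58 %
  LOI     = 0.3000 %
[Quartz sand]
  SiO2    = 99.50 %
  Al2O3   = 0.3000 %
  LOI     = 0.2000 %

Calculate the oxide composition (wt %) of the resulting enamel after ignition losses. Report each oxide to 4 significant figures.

All arithmetic keeps full precision at all times. The intermediate values appear (rounded to 4 significant figures) alongside each step; each reported value receives exactly one rounding; the derived quantities are computed at full precision (net glass mass, ignition loss, the yield, the totals, the three compositions) starting from the weights at 650.3 t of glass, as given in the question or the answer.
Oxide-by-oxide delivered mass:
  SiO2: 12.12·0.5212 + 605.2·0.9950 = 608.5 t
  CaO: 12.12·0.4758 = 5.767 t
  Al2O3: 34.36·0.9961 + 605.2·0.003000 = 36.04 t
LOI: 34.36·0.003900 + 12.12·0.003000 + 605.2·0.002000 = 1.381 t
Resulting glass, batch − LOI: 651.7 − 1.381 = 650.3 t (consistent with Σ oxide mass)
wt %: oxide over glass, times 100

Glass mass = 650.3 t (batch 651.7 − LOI 1.381).
Composition: SiO2 93.57%, CaO 0.8868%, Al2O3 5.542%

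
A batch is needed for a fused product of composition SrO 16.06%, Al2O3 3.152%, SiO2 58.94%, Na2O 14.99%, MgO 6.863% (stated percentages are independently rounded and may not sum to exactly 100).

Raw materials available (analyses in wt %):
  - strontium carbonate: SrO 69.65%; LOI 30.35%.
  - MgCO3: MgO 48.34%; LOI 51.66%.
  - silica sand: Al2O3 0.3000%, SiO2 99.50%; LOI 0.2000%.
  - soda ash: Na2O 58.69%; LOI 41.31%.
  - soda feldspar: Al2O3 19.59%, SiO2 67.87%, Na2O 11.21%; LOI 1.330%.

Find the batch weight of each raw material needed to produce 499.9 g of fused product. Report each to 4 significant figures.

Batch per 499.9 g fused product:
  strontium carbonate: 115.3 g
  MgCO3: 70.97 g
  silica sand: 243.8 g
  soda ash: 113.0 g
  soda feldspar: 76.70 g
Total batch = 619.8 g; LOI loss = 119.8 g; yield = 80.66%

Working values are rounded off to 4 significant figures as shown; all arithmetic holds full float precision through the solve; each reported number is rounded exactly once; the derived quantities are re-derived at full float precision (totals, five oxide percentages, net glass mass, LOI, the yield) starting from the weights per 499.9 g of glass as written in the question or the answer.
Oxide mass targets, per 499.9 g fused product:
  SrO: 16.06% × 499.9 = 80.28 g
  Al2O3: 3.152% × 499.9 = 15.76 g
  SiO2: 58.94% × 499.9 = 294.6 g
  Na2O: 14.99% × 499.9 = 74.94 g
  MgO: 6.863% × 499.9 = 34.31 g
Checking each oxide sum from the weights as reported, relative to the basis at hand (target by target, the sums agree given rounding of the digits):
  SrO: 115.3·0.6965 = 80.31 g (target 80.28 g)
  Al2O3: 243.8·0.003000 + 76.70·0.1959 = 15.76 g (target 15.76 g)
  SiO2: 243.8·0.9950 + 76.70·0.6787 = 294.6 g (target 294.6 g)
  Na2O: 113.0·0.5869 + 76.70·0.1121 = 74.92 g (target 74.94 g)
  MgO: 70.97·0.4834 = 34.31 g (target 34.31 g)
The glass-mass cross-check: whole batch net of LOI = 499.9 g (oxide target masses add up to 499.9 g; versus the stated basis of 499.9 g — differing by rounding only).
Total batch = Σ batch = 619.8 g; LOI loss = Σ batch·LOI = 119.8 g; glass ÷ batch gives a yield of 80.66%.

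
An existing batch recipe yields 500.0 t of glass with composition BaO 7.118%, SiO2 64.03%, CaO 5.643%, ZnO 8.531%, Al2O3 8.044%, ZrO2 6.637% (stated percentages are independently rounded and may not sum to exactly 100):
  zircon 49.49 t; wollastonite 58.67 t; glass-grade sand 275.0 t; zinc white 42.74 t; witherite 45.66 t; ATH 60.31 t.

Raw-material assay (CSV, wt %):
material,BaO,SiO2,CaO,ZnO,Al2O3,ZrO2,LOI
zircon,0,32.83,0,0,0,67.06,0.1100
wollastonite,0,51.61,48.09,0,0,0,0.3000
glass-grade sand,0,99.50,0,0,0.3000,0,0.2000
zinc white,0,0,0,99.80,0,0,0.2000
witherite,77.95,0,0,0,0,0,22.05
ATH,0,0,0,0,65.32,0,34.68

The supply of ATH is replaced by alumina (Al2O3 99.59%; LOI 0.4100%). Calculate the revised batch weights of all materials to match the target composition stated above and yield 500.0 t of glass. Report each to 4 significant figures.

Exact precision is carried end to end. Working values are printed, rounded to four significant figures, in the working; exactly one rounding goes into every reported number — all derived quantities are carried from the batch weights per 500.0 t of glass at full precision (the six compositions, the totals, yield, net glass mass, ignition loss), as set out in problem or answer.
Oxide-by-oxide targets in 500.0 t glass:
  BaO: 7.118% × 500.0 = 35.59 t
  SiO2: 64.03% × 500.0 = 320.2 t
  CaO: 5.643% × 500.0 = 28.22 t
  ZnO: 8.531% × 500.0 = 42.66 t
  Al2O3: 8.044% × 500.0 = 40.22 t
  ZrO2: 6.637% × 500.0 = 33.18 t
Verifying the oxide balance working from each reported weight, relative to the basis at hand (each sum matches its target mass within answer rounding):
  BaO: 45.66·0.7795 = 35.59 t (target 35.59 t)
  SiO2: 49.49·0.3283 + 58.67·0.5161 + 275.0·0.9950 = 320.2 t (target 320.2 t)
  CaO: 58.67·0.4809 = 28.21 t (target 28.22 t)
  ZnO: 42.74·0.9980 = 42.65 t (target 42.66 t)
  Al2O3: 275.0·0.003000 + 39.56·0.9959 = 40.22 t (target 40.22 t)
  ZrO2: 49.49·0.6706 = 33.19 t (target 33.18 t)
Auditing the glass mass value: total charge less LOI = 500.0 t (per-oxide target masses sum to 500.0 t; versus the stated basis of 500.0 t — deltas are rounding alone).
Summing the batch: Σ batch = 511.1 t; the LOI term Σ batch·LOI equals 11.10 t; as yield: glass ÷ batch → 97.83%.

Revised batch per 500.0 t glass:
  zircon: 49.49 t
  wollastonite: 58.67 t
  glass-grade sand: 275.0 t
  zinc white: 42.74 t
  witherite: 45.66 t
  alumina: 39.56 t
Total batch = 511.1 t; LOI loss = 11.10 t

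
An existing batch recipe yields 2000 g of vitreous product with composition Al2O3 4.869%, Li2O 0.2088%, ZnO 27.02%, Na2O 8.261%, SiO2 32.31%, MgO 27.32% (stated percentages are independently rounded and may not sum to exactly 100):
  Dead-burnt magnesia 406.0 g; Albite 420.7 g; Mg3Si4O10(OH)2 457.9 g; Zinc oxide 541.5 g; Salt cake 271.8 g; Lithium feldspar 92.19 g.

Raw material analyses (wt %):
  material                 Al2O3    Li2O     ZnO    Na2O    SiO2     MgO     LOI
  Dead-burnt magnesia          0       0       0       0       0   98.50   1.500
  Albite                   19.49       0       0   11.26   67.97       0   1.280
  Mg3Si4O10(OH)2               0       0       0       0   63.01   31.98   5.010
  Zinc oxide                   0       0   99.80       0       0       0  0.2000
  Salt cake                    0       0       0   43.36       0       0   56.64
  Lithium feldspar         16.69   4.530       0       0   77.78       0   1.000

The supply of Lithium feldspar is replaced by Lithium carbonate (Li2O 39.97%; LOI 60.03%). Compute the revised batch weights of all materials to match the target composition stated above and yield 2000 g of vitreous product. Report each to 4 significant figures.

Revised batch per 2000 g vitreous product:
  Dead-burnt magnesia: 396.7 g
  Albite: 499.6 g
  Mg3Si4O10(OH)2: 486.6 g
  Zinc oxide: 541.5 g
  Salt cake: 251.3 g
  Lithium carbonate: 10.45 g
Total batch = 2186 g; LOI loss = 186.4 g

Rounding to four significant digits extends to each mid-chain value as displayed. All internal work carries full precision through every step. Each reported result sees exactly one rounding — all derived quantities, which include ignition loss, glass mass, the yield, the totals, six oxide percentages, are rebuilt at full precision, exactly as shown in the problem or the answer, starting from the weights on 2000 g of glass.
Target masses of each oxide per 2000 g vitreous product:
  Al2O3: 4.869% × 2000 = 97.38 g
  Li2O: 0.2088% × 2000 = 4.176 g
  ZnO: 27.02% × 2000 = 540.4 g
  Na2O: 8.261% × 2000 = 165.2 g
  SiO2: 32.31% × 2000 = 646.2 g
  MgO: 27.32% × 2000 = 546.4 g
A balance pass over the oxides, applying the batch weights above, per the basis as stated (delivered sums recover each target once rounding is allowed for):
  Al2O3: 499.6·0.1949 = 97.37 g (target 97.38 g)
  Li2O: 10.45·0.3997 = 4.177 g (target 4.176 g)
  ZnO: 541.5·0.9980 = 540.4 g (target 540.4 g)
  Na2O: 499.6·0.1126 + 251.3·0.4336 = 165.2 g (target 165.2 g)
  SiO2: 499.6·0.6797 + 486.6·0.6301 = 646.2 g (target 646.2 g)
  MgO: 396.7·0.9850 + 486.6·0.3198 = 546.4 g (target 546.4 g)
Auditing the glass mass value: whole batch net of LOI = 2000 g (targets for the oxides total 2000 g; against the stated basis, 2000 g — a pure rounding effect).
Batch total: Σ batch = 2186 g; loss to ignition Σ batch·LOI = 186.4 g; yield, glass over the total, = 91.47%.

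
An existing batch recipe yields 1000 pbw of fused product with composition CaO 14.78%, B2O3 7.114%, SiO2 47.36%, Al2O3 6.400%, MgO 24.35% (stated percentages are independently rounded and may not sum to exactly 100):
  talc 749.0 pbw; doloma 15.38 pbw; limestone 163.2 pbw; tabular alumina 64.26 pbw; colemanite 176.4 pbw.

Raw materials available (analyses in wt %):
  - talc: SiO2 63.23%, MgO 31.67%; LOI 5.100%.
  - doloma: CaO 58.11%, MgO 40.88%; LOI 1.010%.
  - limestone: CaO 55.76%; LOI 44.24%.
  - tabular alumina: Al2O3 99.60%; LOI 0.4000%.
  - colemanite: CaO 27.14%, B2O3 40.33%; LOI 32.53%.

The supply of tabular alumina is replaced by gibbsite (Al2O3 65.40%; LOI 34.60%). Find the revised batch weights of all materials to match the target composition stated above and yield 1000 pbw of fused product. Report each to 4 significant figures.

Mid-chain values are shown (rounded to four significant digits) at each printed step; the working math runs at full float precision in every operation — a single rounding yields each reported figure. Derived quantities are recomputed starting from the weights on 1000 pbw of glass at full precision (totals, the yield, net glass mass, five oxide percentages, ignition loss), exactly as shown in question or answer.
Oxide-by-oxide targets in 1000 pbw fused product:
  CaO: 14.78% × 1000 = 147.8 pbw
  B2O3: 7.114% × 1000 = 71.14 pbw
  SiO2: 47.36% × 1000 = 473.6 pbw
  Al2O3: 6.400% × 1000 = 64.00 pbw
  MgO: 24.35% × 1000 = 243.5 pbw
Per-oxide balance check given the weights on record, versus the basis set out (each sum matches its target mass exact up to rounding of places):
  CaO: 15.38·0.5811 + 163.2·0.5576 + 176.4·0.2714 = 147.8 pbw (target 147.8 pbw)
  B2O3: 176.4·0.4033 = 71.14 pbw (target 71.14 pbw)
  SiO2: 749.0·0.6323 = 473.6 pbw (target 473.6 pbw)
  Al2O3: 97.86·0.6540 = 64.00 pbw (target 64.00 pbw)
  MgO: 749.0·0.3167 + 15.38·0.4088 = 243.5 pbw (target 243.5 pbw)
Glass-mass bookkeeping: Σ batch − LOI loss = 1000 pbw (per-oxide target masses sum to 1000 pbw; basis as stated: 1000 pbw — gaps are rounding artifacts).
Summing the batch: Σ batch = 1202 pbw; loss to ignition Σ batch·LOI = 201.8 pbw; yield: glass divided by total = 83.21%.

Revised batch per 1000 pbw fused product:
  talc: 749.0 pbw
  doloma: 15.38 pbw
  limestone: 163.2 pbw
  gibbsite: 97.86 pbw
  colemanite: 176.4 pbw
Total batch = 1202 pbw; LOI loss = 201.8 pbw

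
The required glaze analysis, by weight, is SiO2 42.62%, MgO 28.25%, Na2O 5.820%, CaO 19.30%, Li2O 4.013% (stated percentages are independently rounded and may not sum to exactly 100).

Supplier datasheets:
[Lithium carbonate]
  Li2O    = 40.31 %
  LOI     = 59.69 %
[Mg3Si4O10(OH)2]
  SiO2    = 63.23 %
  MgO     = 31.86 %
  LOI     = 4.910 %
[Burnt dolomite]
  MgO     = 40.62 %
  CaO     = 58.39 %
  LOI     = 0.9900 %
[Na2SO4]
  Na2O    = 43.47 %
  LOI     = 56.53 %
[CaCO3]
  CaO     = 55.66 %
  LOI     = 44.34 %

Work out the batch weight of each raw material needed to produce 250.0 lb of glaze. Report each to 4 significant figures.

In-progress results appear (rounded to 4 significant figures) alongside each step; each numeric step maintains exact precision through every step; exactly one rounding lands on every reported figure — derived quantities are re-derived at exact precision (the yield, net glass mass, five oxide percentages, ignition loss, the totals) starting from the weights per 250.0 lb of glass, exactly as printed in the problem or the answer.
The oxide mass targets at 250.0 lb glaze:
  SiO2: 42.62% × 250.0 = 106.6 lb
  MgO: 28.25% × 250.0 = 70.62 lb
  Na2O: 5.820% × 250.0 = 14.55 lb
  CaO: 19.30% × 250.0 = 48.25 lb
  Li2O: 4.013% × 250.0 = 10.03 lb
Mass-balance tally per oxide using the reported weights, under the basis named above (sum by sum, the targets are met exact up to rounding of places):
  SiO2: 168.5·0.6323 = 106.5 lb (target 106.6 lb)
  MgO: 168.5·0.3186 + 41.70·0.4062 = 70.62 lb (target 70.62 lb)
  Na2O: 33.47·0.4347 = 14.55 lb (target 14.55 lb)
  CaO: 41.70·0.5839 + 42.95·0.5566 = 48.25 lb (target 48.25 lb)
  Li2O: 24.89·0.4031 = 10.03 lb (target 10.03 lb)
Mass balance on the glass: whole batch net of LOI = 250.0 lb (targets for the oxides total 250.0 lb; against the stated basis, 250.0 lb — deltas are rounding alone).
Summing the batch: Σ batch = 311.5 lb; loss to ignition Σ batch·LOI = 61.51 lb; the yield ratio, glass ÷ batch: 80.26%.

Batch per 250.0 lb glaze:
  Lithium carbonate: 24.89 lb
  Mg3Si4O10(OH)2: 168.5 lb
  Burnt dolomite: 41.70 lb
  Na2SO4: 33.47 lb
  CaCO3: 42.95 lb
Total batch = 311.5 lb; LOI loss = 61.51 lb; yield = 80.26%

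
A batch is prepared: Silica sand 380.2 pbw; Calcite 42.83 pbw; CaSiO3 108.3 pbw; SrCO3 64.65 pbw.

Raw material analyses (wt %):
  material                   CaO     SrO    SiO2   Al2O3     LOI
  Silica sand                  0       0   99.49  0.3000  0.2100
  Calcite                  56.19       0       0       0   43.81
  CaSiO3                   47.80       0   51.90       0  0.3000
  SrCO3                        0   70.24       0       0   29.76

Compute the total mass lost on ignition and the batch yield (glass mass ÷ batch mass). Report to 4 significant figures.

LOI loss = 39.13 pbw; glass = 556.9 pbw; yield = 93.43%

The whole derivation holds full float precision from start to finish. Mid-chain values are printed rounded to 4 significant figures. Each reported figure is rounded once only. The derived quantities are carried from the batch weights at 556.9 pbw of glass in exact precision (net glass mass, ignition loss, the four compositions, the yield, totals), as they appear in problem or answer.
Per-material ignition loss:
  Silica sand: 380.2 × 0.002100 = 0.7984 pbw
  Calcite: 42.83 × 0.4381 = 18.76 pbw
  CaSiO3: 108.3 × 0.003000 = 0.3249 pbw
  SrCO3: 64.65 × 0.2976 = 19.24 pbw
Total LOI = 39.13 pbw
Glass = batch − LOI = 596.0 − 39.13 = 556.9 pbw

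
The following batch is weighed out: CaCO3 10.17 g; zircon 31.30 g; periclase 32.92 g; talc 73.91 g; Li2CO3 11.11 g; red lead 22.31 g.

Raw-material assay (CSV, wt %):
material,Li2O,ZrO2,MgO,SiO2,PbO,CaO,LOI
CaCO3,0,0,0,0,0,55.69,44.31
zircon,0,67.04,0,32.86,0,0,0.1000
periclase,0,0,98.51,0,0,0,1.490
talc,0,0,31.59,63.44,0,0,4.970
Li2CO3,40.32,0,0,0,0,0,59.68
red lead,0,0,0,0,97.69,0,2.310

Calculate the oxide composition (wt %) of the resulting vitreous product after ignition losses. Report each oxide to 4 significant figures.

The whole derivation keeps full float precision in every operation; intermediates appear with 4-significant-figure rounding within the worked lines — exactly one rounding lands on every reported number; all derived quantities (the six compositions, ignition loss, totals, the yield, net glass mass) are carried starting from the weights at 165.9 g of glass at exact precision, precisely as stated by either problem or answer.
Oxide-by-oxide delivered mass:
  Li2O: 11.11·0.4032 = 4.480 g
  ZrO2: 31.30·0.6704 = 20.98 g
  MgO: 32.92·0.9851 + 73.91·0.3159 = 55.78 g
  SiO2: 31.30·0.3286 + 73.91·0.6344 = 57.17 g
  PbO: 22.31·0.9769 = 21.79 g
  CaO: 10.17·0.5569 = 5.664 g
LOI: 10.17·0.4431 + 31.30·0.001000 + 32.92·0.01490 + 73.91·0.04970 + 11.11·0.5968 + 22.31·0.02310 = 15.85 g
Resulting glass, batch − LOI: 181.7 − 15.85 = 165.9 g (matching Σ of the oxides)
percent share: oxide ÷ glass, ×100

Glass mass = 165.9 g (batch 181.7 − LOI 15.85).
Composition: Li2O 2.701%, ZrO2 12.65%, MgO 33.63%, SiO2 34.47%, PbO 13.14%, CaO 3.414%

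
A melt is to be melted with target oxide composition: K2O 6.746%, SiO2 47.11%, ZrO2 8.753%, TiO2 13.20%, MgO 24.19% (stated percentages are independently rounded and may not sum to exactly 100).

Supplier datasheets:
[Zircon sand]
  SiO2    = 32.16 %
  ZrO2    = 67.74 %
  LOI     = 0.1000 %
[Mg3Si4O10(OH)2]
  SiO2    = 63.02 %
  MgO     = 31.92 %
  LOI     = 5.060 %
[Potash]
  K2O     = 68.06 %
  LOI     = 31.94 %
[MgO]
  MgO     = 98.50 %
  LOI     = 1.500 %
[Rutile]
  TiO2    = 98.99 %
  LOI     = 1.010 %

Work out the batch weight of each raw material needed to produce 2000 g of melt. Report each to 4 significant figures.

Batch per 2000 g melt:
  Zircon sand: 258.4 g
  Mg3Si4O10(OH)2: 1363 g
  Potash: 198.2 g
  MgO: 49.41 g
  Rutile: 266.7 g
Total batch = 2136 g; LOI loss = 136.0 g; yield = 93.63%

All arithmetic holds exact precision from first step to last — intermediates are shown (rounded to four significant digits) at each printed step — each reported value includes exactly one rounding. The derived quantities (yield, the totals, the five compositions, ignition loss, glass mass) are computed starting from the weights on 2000 g of glass at full float precision exactly as printed in the problem or answer text.
Oxide-by-oxide targets in 2000 g melt:
  K2O: 6.746% × 2000 = 134.9 g
  SiO2: 47.11% × 2000 = 942.2 g
  ZrO2: 8.753% × 2000 = 175.1 g
  TiO2: 13.20% × 2000 = 264.0 g
  MgO: 24.19% × 2000 = 483.8 g
Checking each oxide sum using the reported weights, versus the basis set out (target by target, the sums agree net of answer rounding effects):
  K2O: 198.2·0.6806 = 134.9 g (target 134.9 g)
  SiO2: 258.4·0.3216 + 1363·0.6302 = 942.1 g (target 942.2 g)
  ZrO2: 258.4·0.6774 = 175.0 g (target 175.1 g)
  TiO2: 266.7·0.9899 = 264.0 g (target 264.0 g)
  MgO: 1363·0.3192 + 49.41·0.9850 = 483.7 g (target 483.8 g)
Auditing the glass mass value: net batch after ignition = 2000 g (per-oxide target masses sum to 2000 g; stated basis 2000 g — gaps are rounding artifacts).
Whole-batch sum: Σ batch = 2136 g; Σ batch·LOI gives LOI loss = 136.0 g; yield: glass divided by total = 93.63%.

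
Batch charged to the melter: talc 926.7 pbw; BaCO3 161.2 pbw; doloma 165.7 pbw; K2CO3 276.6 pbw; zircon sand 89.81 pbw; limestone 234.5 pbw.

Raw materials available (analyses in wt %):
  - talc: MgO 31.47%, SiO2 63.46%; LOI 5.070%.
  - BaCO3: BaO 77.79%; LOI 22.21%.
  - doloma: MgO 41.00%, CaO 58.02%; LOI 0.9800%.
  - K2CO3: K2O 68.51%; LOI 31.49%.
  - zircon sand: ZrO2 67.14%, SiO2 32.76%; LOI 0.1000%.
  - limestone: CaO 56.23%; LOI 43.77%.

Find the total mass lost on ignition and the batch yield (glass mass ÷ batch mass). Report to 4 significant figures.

Working values are printed rounded to four significant digits in the working. Every computation keeps full precision through the solve. Every reported figure takes just one rounding. The derived quantities are rebuilt using the weight values at 1580 pbw of glass at full precision (LOI, glass mass, the yield, the six compositions, the totals), precisely as stated by the problem or answer text.
Each material's LOI contribution:
  talc: 926.7 × 0.05070 = 46.98 pbw
  BaCO3: 161.2 × 0.2221 = 35.80 pbw
  doloma: 165.7 × 0.009800 = 1.624 pbw
  K2CO3: 276.6 × 0.3149 = 87.10 pbw
  zircon sand: 89.81 × 0.001000 = 0.08981 pbw
  limestone: 234.5 × 0.4377 = 102.6 pbw
Total LOI = 274.2 pbw
Glass = batch − LOI = 1855 − 274.2 = 1580 pbw

LOI loss = 274.2 pbw; glass = 1580 pbw; yield = 85.21%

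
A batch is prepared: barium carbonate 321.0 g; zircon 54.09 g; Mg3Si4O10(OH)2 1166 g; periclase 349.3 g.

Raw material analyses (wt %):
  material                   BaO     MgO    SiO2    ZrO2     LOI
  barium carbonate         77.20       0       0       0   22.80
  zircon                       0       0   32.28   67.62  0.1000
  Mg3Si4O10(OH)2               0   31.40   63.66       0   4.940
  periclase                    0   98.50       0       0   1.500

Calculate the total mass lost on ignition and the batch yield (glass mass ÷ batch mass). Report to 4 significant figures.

LOI loss = 136.1 g; glass = 1754 g; yield = 92.80%

Each numeric step keeps full float precision through the solve — working values are displayed, rounded to 4 significant figures, as written — every reported result carries a single rounding — derived quantities (the yield, LOI, the four compositions, net glass mass, totals) are rebuilt at full float precision from the batch weights at 1754 g of glass as quoted within the question or the answer.
Loss on ignition, line by line:
  barium carbonate: 321.0 × 0.2280 = 73.19 g
  zircon: 54.09 × 0.001000 = 0.05409 g
  Mg3Si4O10(OH)2: 1166 × 0.04940 = 57.60 g
  periclase: 349.3 × 0.01500 = 5.239 g
Total LOI = 136.1 g
Glass = batch − LOI = 1890 − 136.1 = 1754 g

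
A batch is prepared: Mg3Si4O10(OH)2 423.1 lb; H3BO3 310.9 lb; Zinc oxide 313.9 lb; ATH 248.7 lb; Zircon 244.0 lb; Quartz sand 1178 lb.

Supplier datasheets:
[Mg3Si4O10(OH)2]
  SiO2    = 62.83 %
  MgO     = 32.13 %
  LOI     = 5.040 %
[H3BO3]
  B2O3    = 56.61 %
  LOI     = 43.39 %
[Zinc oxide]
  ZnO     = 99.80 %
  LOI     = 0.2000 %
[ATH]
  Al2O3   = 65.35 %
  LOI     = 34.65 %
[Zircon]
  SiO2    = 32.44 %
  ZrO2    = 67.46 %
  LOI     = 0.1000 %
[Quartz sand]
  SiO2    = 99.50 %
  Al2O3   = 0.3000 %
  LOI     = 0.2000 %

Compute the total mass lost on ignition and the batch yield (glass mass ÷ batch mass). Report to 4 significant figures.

LOI loss = 245.6 lb; glass = 2473 lb; yield = 90.96%

Each numeric step maintains full float precision end to end. In-progress results are displayed, rounded to four significant digits, on the page — every reported number is rounded just once. The derived quantities (glass mass, ignition loss, yield, the totals, the six compositions) are rebuilt from the weighed amounts per 2473 lb of glass at full float precision exactly as printed in the question or the answer.
Each material's LOI contribution:
  Mg3Si4O10(OH)2: 423.1 × 0.05040 = 21.32 lb
  H3BO3: 310.9 × 0.4339 = 134.9 lb
  Zinc oxide: 313.9 × 0.002000 = 0.6278 lb
  ATH: 248.7 × 0.3465 = 86.17 lb
  Zircon: 244.0 × 0.001000 = 0.2440 lb
  Quartz sand: 1178 × 0.002000 = 2.356 lb
Total LOI = 245.6 lb
Glass = batch − LOI = 2719 − 245.6 = 2473 lb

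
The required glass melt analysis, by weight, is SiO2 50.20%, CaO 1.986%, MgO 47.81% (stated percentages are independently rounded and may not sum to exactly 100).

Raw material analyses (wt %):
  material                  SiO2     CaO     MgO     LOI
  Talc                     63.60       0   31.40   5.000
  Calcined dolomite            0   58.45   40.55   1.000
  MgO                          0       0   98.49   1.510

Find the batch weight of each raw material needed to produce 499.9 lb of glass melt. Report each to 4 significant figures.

Intermediates are printed with 4-significant-digit rounding between the steps. The whole derivation maintains full float precision through the solve; each reported value takes exactly one rounding; the derived quantities (net glass mass, yield, three oxide percentages, ignition loss, the totals) are recomputed from the batch weights at 499.9 lb of glass at full precision, as quoted within the question or the answer.
Oxide mass targets, per 499.9 lb glass melt:
  SiO2: 50.20% × 499.9 = 250.9 lb
  CaO: 1.986% × 499.9 = 9.928 lb
  MgO: 47.81% × 499.9 = 239.0 lb
Verifying the oxide balance given the weights on record, for the quoted basis mass (summed amounts equal target values modulo rounding of the values):
  SiO2: 394.6·0.6360 = 251.0 lb (target 250.9 lb)
  CaO: 16.99·0.5845 = 9.931 lb (target 9.928 lb)
  MgO: 394.6·0.3140 + 16.99·0.4055 + 109.9·0.9849 = 239.0 lb (target 239.0 lb)
Glass-mass closure: total charge less LOI = 499.9 lb (per-oxide target masses sum to 499.9 lb; with the basis standing at 499.9 lb — any gap is answer rounding).
Summing the batch: Σ batch = 521.5 lb; LOI loss = Σ batch·LOI = 21.56 lb; as yield: glass ÷ batch → 95.87%.

Batch per 499.9 lb glass melt:
  Talc: 394.6 lb
  Calcined dolomite: 16.99 lb
  MgO: 109.9 lb
Total batch = 521.5 lb; LOI loss = 21.56 lb; yield = 95.87%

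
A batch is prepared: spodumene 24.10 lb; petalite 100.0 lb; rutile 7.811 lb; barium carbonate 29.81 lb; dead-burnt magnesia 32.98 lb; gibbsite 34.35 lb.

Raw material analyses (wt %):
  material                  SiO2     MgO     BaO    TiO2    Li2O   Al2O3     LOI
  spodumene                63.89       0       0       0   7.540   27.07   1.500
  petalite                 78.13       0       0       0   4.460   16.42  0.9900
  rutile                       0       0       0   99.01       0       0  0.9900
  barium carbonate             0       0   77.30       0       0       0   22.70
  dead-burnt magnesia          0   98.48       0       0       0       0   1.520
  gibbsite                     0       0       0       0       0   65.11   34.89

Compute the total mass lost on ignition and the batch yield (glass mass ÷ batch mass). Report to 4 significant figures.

LOI loss = 20.68 lb; glass = 208.4 lb; yield = 90.97%

Mid-chain values are displayed (rounded to four significant digits) as written — the working math holds exact precision from first step to last; each reported number receives exactly one rounding; the derived quantities are recomputed at exact precision (the yield, net glass mass, the totals, ignition loss, the six compositions) starting from the weights per 208.4 lb of glass, exactly as printed in either problem or answer.
Loss on ignition, line by line:
  spodumene: 24.10 × 0.01500 = 0.3615 lb
  petalite: 100.0 × 0.009900 = 0.9900 lb
  rutile: 7.811 × 0.009900 = 0.07733 lb
  barium carbonate: 29.81 × 0.2270 = 6.767 lb
  dead-burnt magnesia: 32.98 × 0.01520 = 0.5013 lb
  gibbsite: 34.35 × 0.3489 = 11.98 lb
Total LOI = 20.68 lb
Glass = batch − LOI = 229.1 − 20.68 = 208.4 lb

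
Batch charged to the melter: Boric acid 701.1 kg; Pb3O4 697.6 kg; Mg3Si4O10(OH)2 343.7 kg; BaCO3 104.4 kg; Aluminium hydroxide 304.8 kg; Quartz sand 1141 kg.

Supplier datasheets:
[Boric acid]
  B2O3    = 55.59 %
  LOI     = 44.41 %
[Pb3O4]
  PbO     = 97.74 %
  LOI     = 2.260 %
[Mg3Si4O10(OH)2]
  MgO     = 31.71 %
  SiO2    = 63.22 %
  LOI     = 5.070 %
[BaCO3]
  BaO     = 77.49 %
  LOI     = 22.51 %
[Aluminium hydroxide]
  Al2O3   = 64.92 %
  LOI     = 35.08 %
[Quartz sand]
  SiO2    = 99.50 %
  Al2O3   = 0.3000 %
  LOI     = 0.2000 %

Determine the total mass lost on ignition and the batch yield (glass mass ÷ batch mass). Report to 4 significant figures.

LOI loss = 477.3 kg; glass = 2815 kg; yield = 85.51%

In-progress results are shown rounded to 4 significant figures as written; all internal work carries full precision in every operation. A single rounding yields every reported result. Derived quantities (net glass mass, six oxide percentages, ignition loss, totals, the yield) are carried in full precision starting from the weights at 2815 kg of glass as set out in problem or answer.
Ignition loss by material:
  Boric acid: 701.1 × 0.4441 = 311.4 kg
  Pb3O4: 697.6 × 0.02260 = 15.77 kg
  Mg3Si4O10(OH)2: 343.7 × 0.05070 = 17.43 kg
  BaCO3: 104.4 × 0.2251 = 23.50 kg
  Aluminium hydroxide: 304.8 × 0.3508 = 106.9 kg
  Quartz sand: 1141 × 0.002000 = 2.282 kg
Total LOI = 477.3 kg
Glass = batch − LOI = 3293 − 477.3 = 2815 kg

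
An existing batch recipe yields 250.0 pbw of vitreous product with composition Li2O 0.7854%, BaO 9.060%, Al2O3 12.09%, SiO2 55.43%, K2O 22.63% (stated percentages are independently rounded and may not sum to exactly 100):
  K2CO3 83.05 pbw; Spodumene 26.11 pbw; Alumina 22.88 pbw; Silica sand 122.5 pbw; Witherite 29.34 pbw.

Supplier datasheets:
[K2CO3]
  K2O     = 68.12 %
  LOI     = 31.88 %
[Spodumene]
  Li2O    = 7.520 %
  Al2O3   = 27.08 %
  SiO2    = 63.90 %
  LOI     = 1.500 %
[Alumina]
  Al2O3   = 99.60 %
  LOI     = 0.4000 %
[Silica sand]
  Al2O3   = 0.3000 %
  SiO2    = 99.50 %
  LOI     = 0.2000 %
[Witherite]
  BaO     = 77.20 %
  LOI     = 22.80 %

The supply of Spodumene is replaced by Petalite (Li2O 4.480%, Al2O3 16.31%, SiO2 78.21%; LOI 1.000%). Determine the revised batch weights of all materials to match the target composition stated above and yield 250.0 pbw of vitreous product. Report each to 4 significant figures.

Revised batch per 250.0 pbw vitreous product:
  K2CO3: 83.05 pbw
  Petalite: 43.83 pbw
  Alumina: 22.85 pbw
  Silica sand: 104.8 pbw
  Witherite: 29.34 pbw
Total batch = 283.9 pbw; LOI loss = 33.91 pbw

Every computation keeps exact precision at each step; values along the way are printed rounded to four significant digits when written out — each reported number is rounded a single time — derived quantities (yield, net glass mass, the five compositions, LOI, the totals) are computed at full float precision using the weight values per 250.0 pbw of glass, as given in the problem or answer text.
Per-oxide target masses for 250.0 pbw vitreous product:
  Li2O: 0.7854% × 250.0 = 1.964 pbw
  BaO: 9.060% × 250.0 = 22.65 pbw
  Al2O3: 12.09% × 250.0 = 30.22 pbw
  SiO2: 55.43% × 250.0 = 138.6 pbw
  K2O: 22.63% × 250.0 = 56.58 pbw
Balance tally, oxide-wise, per the reported batch figures, at the basis given (delivered sums recover each target within answer rounding):
  Li2O: 43.83·0.04480 = 1.964 pbw (target 1.964 pbw)
  BaO: 29.34·0.7720 = 22.65 pbw (target 22.65 pbw)
  Al2O3: 43.83·0.1631 + 22.85·0.9960 + 104.8·0.003000 = 30.22 pbw (target 30.22 pbw)
  SiO2: 43.83·0.7821 + 104.8·0.9950 = 138.6 pbw (target 138.6 pbw)
  K2O: 83.05·0.6812 = 56.57 pbw (target 56.58 pbw)
Glass-mass closure: the batch minus its LOI: 250.0 pbw (summing oxide targets gives 250.0 pbw; stated basis 250.0 pbw — rounding explains the deltas).
Summing the batch: Σ batch = 283.9 pbw; LOI removed, Σ of batch·LOI: 33.91 pbw; yield = glass ÷ total batch = 88.06%.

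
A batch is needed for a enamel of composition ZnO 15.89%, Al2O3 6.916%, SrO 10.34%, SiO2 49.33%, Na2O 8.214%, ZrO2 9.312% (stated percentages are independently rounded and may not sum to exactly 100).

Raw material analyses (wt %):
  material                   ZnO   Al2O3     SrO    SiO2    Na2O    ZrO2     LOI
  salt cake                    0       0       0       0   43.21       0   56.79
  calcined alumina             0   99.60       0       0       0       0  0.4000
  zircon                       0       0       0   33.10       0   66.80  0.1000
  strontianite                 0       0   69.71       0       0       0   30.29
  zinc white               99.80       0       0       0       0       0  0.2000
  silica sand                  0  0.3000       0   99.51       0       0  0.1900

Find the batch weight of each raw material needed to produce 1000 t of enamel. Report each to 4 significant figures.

Each numeric step runs at exact precision all the way through. Intermediates appear, rounded to 4 significant figures, as written — every reported result is rounded a single time — all derived quantities, which include LOI, the yield, totals, six oxide percentages, net glass mass, are rebuilt at full precision, exactly as printed in question or answer, from the batch weights on 1000 t of glass.
Target oxide masses per 1000 t enamel:
  ZnO: 15.89% × 1000 = 158.9 t
  Al2O3: 6.916% × 1000 = 69.16 t
  SrO: 10.34% × 1000 = 103.4 t
  SiO2: 49.33% × 1000 = 493.3 t
  Na2O: 8.214% × 1000 = 82.14 t
  ZrO2: 9.312% × 1000 = 93.12 t
Checking each oxide sum per the reported batch figures, on the stated basis (each sum matches its target mass given rounding of the digits):
  ZnO: 159.2·0.9980 = 158.9 t (target 158.9 t)
  Al2O3: 68.08·0.9960 + 449.4·0.003000 = 69.16 t (target 69.16 t)
  SrO: 148.3·0.6971 = 103.4 t (target 103.4 t)
  SiO2: 139.4·0.3310 + 449.4·0.9951 = 493.3 t (target 493.3 t)
  Na2O: 190.1·0.4321 = 82.14 t (target 82.14 t)
  ZrO2: 139.4·0.6680 = 93.12 t (target 93.12 t)
Glass mass check: batch Σ − ignition loss = 1000 t (the targets, summed, come to 1000 t; with the basis standing at 1000 t — a pure rounding effect).
Adding the batch up: Σ batch = 1154 t; ignition loss, Σ(batch × LOI) = 154.5 t; the yield ratio, glass ÷ batch: 86.62%.

Batch per 1000 t enamel:
  salt cake: 190.1 t
  calcined alumina: 68.08 t
  zircon: 139.4 t
  strontianite: 148.3 t
  zinc white: 159.2 t
  silica sand: 449.4 t
Total batch = 1154 t; LOI loss = 154.5 t; yield = 86.62%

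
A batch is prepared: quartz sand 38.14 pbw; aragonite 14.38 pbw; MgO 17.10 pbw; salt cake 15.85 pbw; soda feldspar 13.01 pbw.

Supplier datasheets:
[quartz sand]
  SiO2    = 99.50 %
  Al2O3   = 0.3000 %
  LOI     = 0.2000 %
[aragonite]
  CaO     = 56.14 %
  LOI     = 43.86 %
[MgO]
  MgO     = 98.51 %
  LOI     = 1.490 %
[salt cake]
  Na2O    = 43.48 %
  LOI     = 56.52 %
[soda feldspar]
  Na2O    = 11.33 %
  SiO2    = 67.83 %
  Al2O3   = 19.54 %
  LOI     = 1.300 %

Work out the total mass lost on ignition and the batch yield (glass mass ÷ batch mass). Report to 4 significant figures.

LOI loss = 15.77 pbw; glass = 82.71 pbw; yield = 83.99%

Each numeric step carries exact precision end to end — the intermediate values are printed, rounded to four significant figures, in the printout. Every reported number is rounded a single time. All derived quantities (the totals, LOI, yield, the five compositions, glass mass) are computed at full float precision from the batch weights for 82.71 pbw of glass as quoted within either problem or answer.
Loss on ignition, line by line:
  quartz sand: 38.14 × 0.002000 = 0.07628 pbw
  aragonite: 14.38 × 0.4386 = 6.307 pbw
  MgO: 17.10 × 0.01490 = 0.2548 pbw
  salt cake: 15.85 × 0.5652 = 8.958 pbw
  soda feldspar: 13.01 × 0.01300 = 0.1691 pbw
Total LOI = 15.77 pbw
Glass = batch − LOI = 98.48 − 15.77 = 82.71 pbw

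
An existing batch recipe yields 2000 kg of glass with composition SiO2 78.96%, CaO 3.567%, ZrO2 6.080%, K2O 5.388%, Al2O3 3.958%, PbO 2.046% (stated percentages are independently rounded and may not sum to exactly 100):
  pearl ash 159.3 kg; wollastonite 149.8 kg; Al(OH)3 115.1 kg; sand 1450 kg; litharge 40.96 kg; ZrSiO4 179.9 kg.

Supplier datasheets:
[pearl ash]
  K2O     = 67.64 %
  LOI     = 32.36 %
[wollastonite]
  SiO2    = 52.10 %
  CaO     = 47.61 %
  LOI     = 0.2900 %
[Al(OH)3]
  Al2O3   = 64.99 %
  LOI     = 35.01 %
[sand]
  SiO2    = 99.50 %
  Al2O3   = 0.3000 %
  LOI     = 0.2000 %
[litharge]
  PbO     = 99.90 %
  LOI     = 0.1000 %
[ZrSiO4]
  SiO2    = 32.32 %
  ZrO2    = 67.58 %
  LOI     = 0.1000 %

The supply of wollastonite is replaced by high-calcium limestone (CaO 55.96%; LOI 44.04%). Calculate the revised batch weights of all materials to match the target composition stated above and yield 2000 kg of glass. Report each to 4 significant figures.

Working values are printed, rounded to four significant figures, within the worked lines — all internal work runs at full precision in every operation. Every reported number includes exactly one rounding; derived quantities, which include net glass mass, six oxide percentages, ignition loss, the yield, totals, are computed in full float precision, as quoted within question or answer, starting from the weights for 2000 kg of glass.
Target masses of each oxide per 2000 kg glass:
  SiO2: 78.96% × 2000 = 1579 kg
  CaO: 3.567% × 2000 = 71.34 kg
  ZrO2: 6.080% × 2000 = 121.6 kg
  K2O: 5.388% × 2000 = 107.8 kg
  Al2O3: 3.958% × 2000 = 79.16 kg
  PbO: 2.046% × 2000 = 40.92 kg
A balance pass over the oxides, working from each reported weight, on the stated basis (sums match the target masses net of answer rounding effects):
  SiO2: 1529·0.9950 + 179.9·0.3232 = 1579 kg (target 1579 kg)
  CaO: 127.5·0.5596 = 71.35 kg (target 71.34 kg)
  ZrO2: 179.9·0.6758 = 121.6 kg (target 121.6 kg)
  K2O: 159.3·0.6764 = 107.8 kg (target 107.8 kg)
  Al2O3: 114.7·0.6499 + 1529·0.003000 = 79.13 kg (target 79.16 kg)
  PbO: 40.96·0.9990 = 40.92 kg (target 40.92 kg)
The glass-mass cross-check: total charge less LOI = 2000 kg (the targets, summed, come to 2000 kg; with the basis standing at 2000 kg — rounding explains the deltas).
Adding the batch up: Σ batch = 2151 kg; LOI loss = Σ batch·LOI = 151.1 kg; yield, glass over the total, = 92.97%.

Revised batch per 2000 kg glass:
  pearl ash: 159.3 kg
  high-calcium limestone: 127.5 kg
  Al(OH)3: 114.7 kg
  sand: 1529 kg
  litharge: 40.96 kg
  ZrSiO4: 179.9 kg
Total batch = 2151 kg; LOI loss = 151.1 kg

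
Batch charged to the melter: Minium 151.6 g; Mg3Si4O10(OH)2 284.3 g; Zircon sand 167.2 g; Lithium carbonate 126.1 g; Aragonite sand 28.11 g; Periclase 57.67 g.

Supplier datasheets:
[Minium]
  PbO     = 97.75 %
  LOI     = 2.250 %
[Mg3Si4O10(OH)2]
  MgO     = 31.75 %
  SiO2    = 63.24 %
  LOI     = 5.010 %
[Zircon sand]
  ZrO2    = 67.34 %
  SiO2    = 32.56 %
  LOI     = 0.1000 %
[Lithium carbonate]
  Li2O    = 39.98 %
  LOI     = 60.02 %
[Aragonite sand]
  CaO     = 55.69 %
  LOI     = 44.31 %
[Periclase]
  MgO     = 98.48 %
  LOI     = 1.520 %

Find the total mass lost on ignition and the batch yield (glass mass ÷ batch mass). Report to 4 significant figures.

LOI loss = 106.8 g; glass = 708.1 g; yield = 86.89%

The intermediate values are shown rounded to 4 significant figures alongside each step; all arithmetic runs at full float precision at all times — a single rounding completes each reported number; all derived quantities, which include totals, net glass mass, six oxide percentages, the yield, ignition loss, are computed in exact precision, exactly as printed in problem or answer, from the batch weights for 708.1 g of glass.
Each material's LOI contribution:
  Minium: 151.6 × 0.02250 = 3.411 g
  Mg3Si4O10(OH)2: 284.3 × 0.05010 = 14.24 g
  Zircon sand: 167.2 × 0.001000 = 0.1672 g
  Lithium carbonate: 126.1 × 0.6002 = 75.69 g
  Aragonite sand: 28.11 × 0.4431 = 12.46 g
  Periclase: 57.67 × 0.01520 = 0.8766 g
Total LOI = 106.8 g
Glass = batch − LOI = 815.0 − 106.8 = 708.1 g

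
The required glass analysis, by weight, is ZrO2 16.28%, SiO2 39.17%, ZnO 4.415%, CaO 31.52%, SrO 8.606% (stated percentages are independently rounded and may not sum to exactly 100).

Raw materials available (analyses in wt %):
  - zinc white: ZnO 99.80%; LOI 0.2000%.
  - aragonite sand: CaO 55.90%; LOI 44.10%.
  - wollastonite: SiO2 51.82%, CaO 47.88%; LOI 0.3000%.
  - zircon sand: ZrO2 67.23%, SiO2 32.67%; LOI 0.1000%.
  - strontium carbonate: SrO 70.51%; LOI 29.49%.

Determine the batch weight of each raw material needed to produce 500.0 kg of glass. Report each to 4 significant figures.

Full float precision is maintained at every stage. Mid-chain values are displayed with 4-significant-digit rounding in the working; every reported result takes just one rounding. The derived quantities (ignition loss, the totals, glass mass, five oxide percentages, yield) are recomputed from the weighed amounts for 500.0 kg of glass in exact precision as written in either problem or answer.
Target oxide masses per 500.0 kg glass:
  ZrO2: 16.28% × 500.0 = 81.40 kg
  SiO2: 39.17% × 500.0 = 195.8 kg
  ZnO: 4.415% × 500.0 = 22.08 kg
  CaO: 31.52% × 500.0 = 157.6 kg
  SrO: 8.606% × 500.0 = 43.03 kg
Verifying the oxide balance applying the batch weights above, for the quoted basis mass (target by target, the sums agree within answer rounding):
  ZrO2: 121.1·0.6723 = 81.42 kg (target 81.40 kg)
  SiO2: 301.6·0.5182 + 121.1·0.3267 = 195.9 kg (target 195.8 kg)
  ZnO: 22.12·0.9980 = 22.08 kg (target 22.08 kg)
  CaO: 23.59·0.5590 + 301.6·0.4788 = 157.6 kg (target 157.6 kg)
  SrO: 61.03·0.7051 = 43.03 kg (target 43.03 kg)
The glass-mass cross-check: total batch − LOI = 500.0 kg (oxide target masses add up to 500.0 kg; versus the stated basis of 500.0 kg — a pure rounding effect).
Batch grand total — Σ batch = 529.4 kg; Σ batch·LOI gives LOI loss = 29.47 kg; the yield ratio, glass ÷ batch: 94.43%.

Batch per 500.0 kg glass:
  zinc white: 22.12 kg
  aragonite sand: 23.59 kg
  wollastonite: 301.6 kg
  zircon sand: 121.1 kg
  strontium carbonate: 61.03 kg
Total batch = 529.4 kg; LOI loss = 29.47 kg; yield = 94.43%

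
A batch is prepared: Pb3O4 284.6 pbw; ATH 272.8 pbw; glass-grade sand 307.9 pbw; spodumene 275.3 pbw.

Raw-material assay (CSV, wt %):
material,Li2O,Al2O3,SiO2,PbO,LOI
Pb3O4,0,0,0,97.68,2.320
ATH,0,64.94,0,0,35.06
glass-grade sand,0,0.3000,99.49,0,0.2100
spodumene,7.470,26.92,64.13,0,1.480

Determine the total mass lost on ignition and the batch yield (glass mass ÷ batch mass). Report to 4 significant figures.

LOI loss = 107.0 pbw; glass = 1034 pbw; yield = 90.62%

In-progress results are displayed with 4-significant-figure rounding when written out — all arithmetic carries exact precision throughout — exactly one rounding lands on every reported result — the derived quantities are recomputed at exact precision (totals, yield, the four compositions, ignition loss, glass mass) starting from the weights per 1034 pbw of glass, as they appear in question or answer.
Each material's LOI contribution:
  Pb3O4: 284.6 × 0.02320 = 6.603 pbw
  ATH: 272.8 × 0.3506 = 95.64 pbw
  glass-grade sand: 307.9 × 0.002100 = 0.6466 pbw
  spodumene: 275.3 × 0.01480 = 4.074 pbw
Total LOI = 107.0 pbw
Glass = batch − LOI = 1141 − 107.0 = 1034 pbw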